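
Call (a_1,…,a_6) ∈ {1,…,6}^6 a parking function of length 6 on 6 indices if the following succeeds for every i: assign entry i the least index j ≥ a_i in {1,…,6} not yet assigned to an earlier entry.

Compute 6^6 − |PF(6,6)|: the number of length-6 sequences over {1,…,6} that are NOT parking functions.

29849

|PF| = (6+1−6)·(6+1)^{6−1} = 1·16807 = 16807 (Konheim–Weiss)
Example (5,6,5,3,4,3) → sorted (3,3,4,5,5,6): b_1=3>1, not a PF.
So 46656 − 16807 = 29849 fail.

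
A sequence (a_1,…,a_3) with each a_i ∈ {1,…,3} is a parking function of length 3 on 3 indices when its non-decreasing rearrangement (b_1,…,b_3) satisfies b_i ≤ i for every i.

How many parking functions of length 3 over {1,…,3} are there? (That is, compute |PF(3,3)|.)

Count = (4−3)·4^(3−1) = 1·16 = 16 (Pollak)
Example (2,1,1) → sorted (1,1,2): b_i ≤ i ∀i, a PF.

16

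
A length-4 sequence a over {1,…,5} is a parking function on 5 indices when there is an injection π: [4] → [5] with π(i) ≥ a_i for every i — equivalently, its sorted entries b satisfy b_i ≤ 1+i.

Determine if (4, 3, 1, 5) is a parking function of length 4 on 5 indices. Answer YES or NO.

Rearranged: b = (1, 3, 4, 5).
  b_1=1 ≤ 2
  b_2=3 ≤ 3
  b_3=4 ≤ 4
  b_4=5 ≤ 5
All bounds hold ⇒ YES

YES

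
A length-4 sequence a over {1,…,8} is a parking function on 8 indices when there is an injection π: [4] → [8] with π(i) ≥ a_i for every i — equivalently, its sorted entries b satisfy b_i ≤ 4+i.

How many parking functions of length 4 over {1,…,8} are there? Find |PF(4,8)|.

3645

#PF = (8+1−4)·(8+1)^{4−1} = 5 · 729 = 3645
E.g. (4,3,2,2) → sorted (2,2,3,4): b_i ≤ 4+i ∀i, a PF.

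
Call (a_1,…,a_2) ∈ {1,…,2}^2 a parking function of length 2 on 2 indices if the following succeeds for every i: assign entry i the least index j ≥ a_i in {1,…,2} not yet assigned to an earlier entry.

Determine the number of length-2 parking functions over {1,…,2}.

|PF(2,2)| = (3−2)·3^(2−1) = 1 · 3 = 3 (Konheim–Weiss)
One tuple (1,2) → sorted (1,2): b_i ≤ i ∀i, a PF.

3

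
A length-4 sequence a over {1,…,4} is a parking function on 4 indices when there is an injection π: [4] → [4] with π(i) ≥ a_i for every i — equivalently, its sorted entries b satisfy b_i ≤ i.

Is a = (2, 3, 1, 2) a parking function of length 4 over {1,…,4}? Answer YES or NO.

YES

Sorted: b = (1, 2, 2, 3).
  b_1=1 ≤ 1
  b_2=2 ≤ 2
  b_3=2 ≤ 3
  b_4=3 ≤ 4
All bounds hold ⇒ YES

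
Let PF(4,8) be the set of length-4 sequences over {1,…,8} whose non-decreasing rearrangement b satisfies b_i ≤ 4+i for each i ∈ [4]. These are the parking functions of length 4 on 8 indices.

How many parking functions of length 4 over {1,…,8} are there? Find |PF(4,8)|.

|PF(4,8)| = (8+1−4)·(8+1)^{4−1} = 5×729 = 3645 [KW]
Example (4,6,1,5) → sorted (1,4,5,6): b_i ≤ 4+i ∀i, a PF.

3645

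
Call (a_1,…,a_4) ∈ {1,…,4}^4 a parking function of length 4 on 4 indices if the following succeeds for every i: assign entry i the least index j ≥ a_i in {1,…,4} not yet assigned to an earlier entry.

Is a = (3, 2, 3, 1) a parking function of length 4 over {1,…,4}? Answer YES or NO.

Rearranged: b = (1, 2, 3, 3).
  b_1=1 ≤ 1
  b_2=2 ≤ 2
  b_3=3 ≤ 3
  b_4=3 ≤ 4
All bounds hold ⇒ YES

YES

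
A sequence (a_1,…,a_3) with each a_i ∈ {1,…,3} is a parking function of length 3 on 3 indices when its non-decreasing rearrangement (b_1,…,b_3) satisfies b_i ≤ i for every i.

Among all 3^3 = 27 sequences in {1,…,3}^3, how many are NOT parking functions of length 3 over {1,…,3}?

|PF(3,3)| = 1·4^2 = 1 · 16 = 16
One tuple (2,3,3) → sorted (2,3,3): b_1=2>1, not a PF.
So 27 − 16 = 11 fail.

11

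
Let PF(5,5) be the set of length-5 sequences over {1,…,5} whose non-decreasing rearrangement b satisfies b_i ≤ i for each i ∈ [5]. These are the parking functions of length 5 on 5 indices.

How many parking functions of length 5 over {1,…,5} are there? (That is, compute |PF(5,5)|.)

Count = (5+1−5)·(5+1)^{5−1} = 1×1296 = 1296 (Pollak)
Example (4,2,1,5,1) → sorted (1,1,2,4,5): b_i ≤ i ∀i, a PF.

1296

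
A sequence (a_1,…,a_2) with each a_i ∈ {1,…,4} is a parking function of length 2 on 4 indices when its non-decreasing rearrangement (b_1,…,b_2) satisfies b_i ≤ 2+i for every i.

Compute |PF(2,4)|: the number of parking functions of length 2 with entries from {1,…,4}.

15

|PF| = (4−2+1)·(4+1)^(2−1) = 3·5 = 15 (Konheim–Weiss)
Check (3,4) → sorted (3,4): b_i ≤ 2+i ∀i, a PF.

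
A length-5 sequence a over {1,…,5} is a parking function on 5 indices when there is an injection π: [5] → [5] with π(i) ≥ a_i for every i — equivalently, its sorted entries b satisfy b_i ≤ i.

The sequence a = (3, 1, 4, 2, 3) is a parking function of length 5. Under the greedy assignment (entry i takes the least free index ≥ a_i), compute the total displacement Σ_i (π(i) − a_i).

Σπ = 15 ({1..5} each once); Σa = 3+1+4+2+3 = 13; disp = 15−13 = 2.

2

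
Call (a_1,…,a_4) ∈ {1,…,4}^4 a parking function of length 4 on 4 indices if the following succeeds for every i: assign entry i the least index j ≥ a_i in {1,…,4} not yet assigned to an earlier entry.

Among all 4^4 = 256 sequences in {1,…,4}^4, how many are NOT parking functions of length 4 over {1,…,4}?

131

#PF = (4+1−4)·(4+1)^{4−1} = 1 · 125 = 125 [KW]
Check (3,2,4,2) → sorted (2,2,3,4): b_1=2>1, not a PF.
So 256 − 125 = 131 fail.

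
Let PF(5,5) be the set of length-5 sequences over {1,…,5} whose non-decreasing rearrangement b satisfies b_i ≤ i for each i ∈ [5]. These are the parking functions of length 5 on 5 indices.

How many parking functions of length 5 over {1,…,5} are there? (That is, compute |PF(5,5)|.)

#PF = (6−5)·6^(5−1) = 1 · 1296 = 1296
Check (1,3,4,3,2) → sorted (1,2,3,3,4): b_i ≤ i ∀i, a PF.

1296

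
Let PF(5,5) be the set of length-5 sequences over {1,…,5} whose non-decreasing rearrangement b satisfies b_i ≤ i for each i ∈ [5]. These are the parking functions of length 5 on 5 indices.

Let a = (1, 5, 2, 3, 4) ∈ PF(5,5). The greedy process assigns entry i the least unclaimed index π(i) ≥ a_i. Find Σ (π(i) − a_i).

Σπ(i) = 1+…+5 = 15; Σa = 1+5+2+3+4 = 15; disp = 15−15 = 0.

0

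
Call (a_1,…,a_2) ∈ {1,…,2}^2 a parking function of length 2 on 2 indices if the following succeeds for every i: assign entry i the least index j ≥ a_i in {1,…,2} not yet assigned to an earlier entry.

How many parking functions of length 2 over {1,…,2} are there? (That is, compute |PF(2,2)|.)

3

|PF| = 1·3^1 = 1 · 3 = 3
Example (1,2) → sorted (1,2): b_i ≤ i ∀i, a PF.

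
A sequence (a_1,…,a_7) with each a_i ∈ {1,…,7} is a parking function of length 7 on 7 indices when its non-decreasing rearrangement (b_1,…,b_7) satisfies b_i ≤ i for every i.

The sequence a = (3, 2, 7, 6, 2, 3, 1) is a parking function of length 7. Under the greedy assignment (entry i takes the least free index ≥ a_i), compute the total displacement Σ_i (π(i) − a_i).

4

Σπ = 7·8/2 = 28 (π permutes [7]); Σa = 3+2+7+6+2+3+1 = 24; disp = 28−24 = 4.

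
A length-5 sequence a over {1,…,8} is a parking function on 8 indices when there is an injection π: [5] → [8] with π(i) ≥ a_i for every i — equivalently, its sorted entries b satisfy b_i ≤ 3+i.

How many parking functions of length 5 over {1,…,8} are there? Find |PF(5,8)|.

Count = (8+1−5)·(8+1)^{5−1} = 4 · 6561 = 26244
Example (1,3,1,3,6) → sorted (1,1,3,3,6): b_i ≤ 3+i ∀i, a PF.

26244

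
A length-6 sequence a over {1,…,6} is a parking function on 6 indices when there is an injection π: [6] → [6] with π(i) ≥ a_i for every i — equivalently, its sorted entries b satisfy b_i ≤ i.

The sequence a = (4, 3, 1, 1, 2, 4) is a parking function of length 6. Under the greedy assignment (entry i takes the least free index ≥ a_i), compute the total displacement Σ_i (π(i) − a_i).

6

Σπ = 6·7/2 = 21 (π permutes [6]); Σa = 4+3+1+1+2+4 = 15; disp = 21−15 = 6.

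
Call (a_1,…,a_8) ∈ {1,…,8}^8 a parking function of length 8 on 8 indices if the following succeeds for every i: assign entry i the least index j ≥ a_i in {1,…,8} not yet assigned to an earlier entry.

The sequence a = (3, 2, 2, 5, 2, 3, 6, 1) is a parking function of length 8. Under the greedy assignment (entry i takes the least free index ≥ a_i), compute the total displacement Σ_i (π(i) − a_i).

12

Σπ = 36 ({1..8} each once); Σa = 3+2+2+5+2+3+6+1 = 24; disp = 36−24 = 12.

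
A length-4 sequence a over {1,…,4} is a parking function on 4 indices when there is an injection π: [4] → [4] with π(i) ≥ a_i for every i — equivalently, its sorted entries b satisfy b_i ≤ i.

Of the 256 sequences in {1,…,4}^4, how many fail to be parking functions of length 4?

|PF| = (4−4+1)·(4+1)^(4−1) = 1×125 = 125 (Konheim–Weiss)
One tuple (2,2,2,4) → sorted (2,2,2,4): b_1=2>1, not a PF.
So 256 − 125 = 131 fail.

131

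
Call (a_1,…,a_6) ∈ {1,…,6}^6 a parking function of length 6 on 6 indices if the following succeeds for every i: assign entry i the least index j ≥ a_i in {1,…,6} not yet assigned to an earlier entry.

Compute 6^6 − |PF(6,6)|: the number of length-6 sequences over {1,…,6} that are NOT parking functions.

|PF| = (6+1−6)·(6+1)^{6−1} = 1·16807 = 16807 [KW]
Check (6,5,1,6,6,6) → sorted (1,5,6,6,6,6): b_2=5>2, not a PF.
6^6 − 16807 = 46656 − 16807 = 29849

29849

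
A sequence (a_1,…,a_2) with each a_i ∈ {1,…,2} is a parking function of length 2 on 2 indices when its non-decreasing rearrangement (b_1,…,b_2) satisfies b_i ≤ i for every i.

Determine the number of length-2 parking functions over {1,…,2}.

Count = (3−2)·3^(2−1) = 1 · 3 = 3 (Pollak)
One tuple (1,2) → sorted (1,2): b_i ≤ i ∀i, a PF.

3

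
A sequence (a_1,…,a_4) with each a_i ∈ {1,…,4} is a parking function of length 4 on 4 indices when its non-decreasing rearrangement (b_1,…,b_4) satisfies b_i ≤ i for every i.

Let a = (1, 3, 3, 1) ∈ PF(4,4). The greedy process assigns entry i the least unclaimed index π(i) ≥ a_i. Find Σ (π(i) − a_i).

2

Σπ = 4·5/2 = 10 (π permutes [4]); Σa = 1+3+3+1 = 8; disp = 10−8 = 2.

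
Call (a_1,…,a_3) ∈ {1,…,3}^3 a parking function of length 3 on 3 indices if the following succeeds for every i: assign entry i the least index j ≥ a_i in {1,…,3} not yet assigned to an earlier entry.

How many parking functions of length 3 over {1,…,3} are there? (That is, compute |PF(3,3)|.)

16

#PF = 1·4^2 = 1 · 16 = 16 (Pollak)
Example (1,3,2) → sorted (1,2,3): b_i ≤ i ∀i, a PF.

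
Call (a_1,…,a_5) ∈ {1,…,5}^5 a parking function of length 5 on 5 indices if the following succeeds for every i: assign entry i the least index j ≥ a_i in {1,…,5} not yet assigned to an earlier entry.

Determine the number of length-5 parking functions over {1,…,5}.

|PF(5,5)| = (5−5+1)·(5+1)^(5−1) = 1·1296 = 1296 [KW]
Check (1,2,2,4,3) → sorted (1,2,2,3,4): b_i ≤ i ∀i, a PF.

1296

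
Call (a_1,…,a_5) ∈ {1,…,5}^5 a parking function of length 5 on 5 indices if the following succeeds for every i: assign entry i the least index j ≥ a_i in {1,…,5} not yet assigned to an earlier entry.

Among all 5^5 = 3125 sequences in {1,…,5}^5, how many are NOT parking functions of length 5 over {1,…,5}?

1829

#PF = (5−5+1)·(5+1)^(5−1) = 1×1296 = 1296 (Pollak)
E.g. (2,2,5,5,5) → sorted (2,2,5,5,5): b_1=2>1, not a PF.
So 3125 − 1296 = 1829 fail.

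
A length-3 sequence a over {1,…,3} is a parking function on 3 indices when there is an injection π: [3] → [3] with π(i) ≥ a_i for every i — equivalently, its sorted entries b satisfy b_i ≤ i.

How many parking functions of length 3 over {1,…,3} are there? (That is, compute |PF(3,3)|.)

|PF| = (4−3)·4^(3−1) = 1·16 = 16 (Konheim–Weiss)
Check (1,1,2) → sorted (1,1,2): b_i ≤ i ∀i, a PF.

16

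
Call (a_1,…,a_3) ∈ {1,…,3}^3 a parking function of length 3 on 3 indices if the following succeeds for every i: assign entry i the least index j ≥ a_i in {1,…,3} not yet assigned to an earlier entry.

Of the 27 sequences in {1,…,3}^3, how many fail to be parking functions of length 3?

#PF = (3−3+1)·(3+1)^(3−1) = 1 · 16 = 16 (Konheim–Weiss)
Example (2,2,3) → sorted (2,2,3): b_1=2>1, not a PF.
Total 27; non-PF = 27−16 = 11

11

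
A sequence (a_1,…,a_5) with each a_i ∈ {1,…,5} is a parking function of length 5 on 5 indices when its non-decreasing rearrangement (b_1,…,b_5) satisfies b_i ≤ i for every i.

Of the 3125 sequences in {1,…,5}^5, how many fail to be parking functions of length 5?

1829

#PF = (5−5+1)·(5+1)^(5−1) = 1 · 1296 = 1296 [KW]
E.g. (4,5,3,3,5) → sorted (3,3,4,5,5): b_1=3>1, not a PF.
5^5 − 1296 = 3125 − 1296 = 1829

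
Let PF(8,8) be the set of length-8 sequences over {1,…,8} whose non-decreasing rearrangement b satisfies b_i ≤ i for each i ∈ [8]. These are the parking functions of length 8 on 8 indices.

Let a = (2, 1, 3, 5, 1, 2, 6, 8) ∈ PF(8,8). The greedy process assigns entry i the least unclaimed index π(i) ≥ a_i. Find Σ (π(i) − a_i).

8

Σπ = 36 ({1..8} each once); Σa = 2+1+3+5+1+2+6+8 = 28; disp = 36−28 = 8.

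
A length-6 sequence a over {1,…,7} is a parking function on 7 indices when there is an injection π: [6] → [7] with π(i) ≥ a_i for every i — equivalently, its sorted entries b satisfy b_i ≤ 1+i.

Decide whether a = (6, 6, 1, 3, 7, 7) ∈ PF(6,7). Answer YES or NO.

NO

Rearranged: b = (1, 3, 6, 6, 7, 7).
  b_1=1 ≤ 2
  b_2=3 ≤ 3
  b_3=6 > 4
  fails at i=3 ⇒ NO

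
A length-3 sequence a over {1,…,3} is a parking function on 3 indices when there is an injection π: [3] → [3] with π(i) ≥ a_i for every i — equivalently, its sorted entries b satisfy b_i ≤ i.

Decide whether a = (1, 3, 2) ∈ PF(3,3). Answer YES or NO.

Rearranged: b = (1, 2, 3).
  b_1=1 ≤ 1
  b_2=2 ≤ 2
  b_3=3 ≤ 3
All bounds hold ⇒ YES

YES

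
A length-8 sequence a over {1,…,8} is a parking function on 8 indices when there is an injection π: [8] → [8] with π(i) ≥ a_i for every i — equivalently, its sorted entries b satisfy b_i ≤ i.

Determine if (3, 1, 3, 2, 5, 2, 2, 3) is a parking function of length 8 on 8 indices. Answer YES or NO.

Rearranged: b = (1, 2, 2, 2, 3, 3, 3, 5).
  b_1=1 ≤ 1
  b_2=2 ≤ 2
  b_3=2 ≤ 3
  b_4=2 ≤ 4
  b_5=3 ≤ 5
  b_6=3 ≤ 6
  b_7=3 ≤ 7
  b_8=5 ≤ 8
All bounds hold ⇒ YES

YES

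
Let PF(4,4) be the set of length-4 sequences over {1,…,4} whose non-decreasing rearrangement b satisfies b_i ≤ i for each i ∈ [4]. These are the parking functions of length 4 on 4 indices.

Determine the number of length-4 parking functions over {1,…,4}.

#PF = (4−4+1)·(4+1)^(4−1) = 1·125 = 125
Check (3,1,2,3) → sorted (1,2,3,3): b_i ≤ i ∀i, a PF.

125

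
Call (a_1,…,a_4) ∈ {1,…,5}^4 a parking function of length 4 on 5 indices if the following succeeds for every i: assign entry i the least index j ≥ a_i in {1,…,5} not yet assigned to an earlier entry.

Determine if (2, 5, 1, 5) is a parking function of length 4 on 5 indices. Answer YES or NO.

NO

Rearranged: b = (1, 2, 5, 5).
  b_1=1 ≤ 2
  b_2=2 ≤ 3
  b_3=5 > 4
  fails at i=3 ⇒ NO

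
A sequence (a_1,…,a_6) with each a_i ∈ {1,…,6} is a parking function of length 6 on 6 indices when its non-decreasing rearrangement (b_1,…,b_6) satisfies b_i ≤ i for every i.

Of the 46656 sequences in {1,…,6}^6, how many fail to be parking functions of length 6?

29849

|PF(6,6)| = (7−6)·7^(6−1) = 1 · 16807 = 16807
Example (5,6,6,6,3,2) → sorted (2,3,5,6,6,6): b_1=2>1, not a PF.
6^6 − 16807 = 46656 − 16807 = 29849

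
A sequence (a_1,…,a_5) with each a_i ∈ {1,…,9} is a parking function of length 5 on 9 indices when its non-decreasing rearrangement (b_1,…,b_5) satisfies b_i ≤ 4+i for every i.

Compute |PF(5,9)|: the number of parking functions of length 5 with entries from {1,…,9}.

|PF(5,9)| = (10−5)·10^(5−1) = 5×10000 = 50000
One tuple (4,6,4,6,8) → sorted (4,4,6,6,8): b_i ≤ 4+i ∀i, a PF.

50000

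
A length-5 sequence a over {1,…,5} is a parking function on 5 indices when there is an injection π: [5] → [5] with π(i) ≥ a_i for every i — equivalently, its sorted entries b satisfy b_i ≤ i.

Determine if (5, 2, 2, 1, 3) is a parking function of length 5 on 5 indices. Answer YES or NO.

YES

Sorted: b = (1, 2, 2, 3, 5).
  b_1=1 ≤ 1
  b_2=2 ≤ 2
  b_3=2 ≤ 3
  b_4=3 ≤ 4
  b_5=5 ≤ 5
All bounds hold ⇒ YES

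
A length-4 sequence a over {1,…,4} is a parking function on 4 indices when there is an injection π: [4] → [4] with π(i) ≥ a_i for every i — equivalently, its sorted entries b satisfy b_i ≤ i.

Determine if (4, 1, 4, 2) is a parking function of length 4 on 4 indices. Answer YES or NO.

Order a: b = (1, 2, 4, 4).
  b_1=1 ≤ 1
  b_2=2 ≤ 2
  b_3=4 > 3
  fails at i=3 ⇒ NO

NO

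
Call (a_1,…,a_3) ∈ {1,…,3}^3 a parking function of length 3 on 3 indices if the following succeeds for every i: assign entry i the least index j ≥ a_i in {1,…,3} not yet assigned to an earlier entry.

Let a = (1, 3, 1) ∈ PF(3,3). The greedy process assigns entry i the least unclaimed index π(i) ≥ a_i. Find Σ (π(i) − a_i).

1

Σπ(i) = 1+…+3 = 6; Σa = 1+3+1 = 5; disp = 6−5 = 1.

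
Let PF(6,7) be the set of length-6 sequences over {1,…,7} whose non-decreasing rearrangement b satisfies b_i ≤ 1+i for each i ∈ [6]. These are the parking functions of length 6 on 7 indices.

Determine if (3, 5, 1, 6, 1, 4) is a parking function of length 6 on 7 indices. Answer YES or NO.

Order a: b = (1, 1, 3, 4, 5, 6).
  b_1=1 ≤ 2
  b_2=1 ≤ 3
  b_3=3 ≤ 4
  b_4=4 ≤ 5
  b_5=5 ≤ 6
  b_6=6 ≤ 7
All bounds hold ⇒ YES

YES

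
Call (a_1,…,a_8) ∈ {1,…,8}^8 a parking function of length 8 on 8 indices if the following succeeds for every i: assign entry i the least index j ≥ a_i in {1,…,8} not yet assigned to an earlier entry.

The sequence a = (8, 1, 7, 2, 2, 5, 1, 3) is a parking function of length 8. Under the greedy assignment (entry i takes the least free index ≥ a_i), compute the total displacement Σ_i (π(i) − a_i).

Σπ = 8·9/2 = 36 (π permutes [8]); Σa = 8+1+7+2+2+5+1+3 = 29; disp = 36−29 = 7.

7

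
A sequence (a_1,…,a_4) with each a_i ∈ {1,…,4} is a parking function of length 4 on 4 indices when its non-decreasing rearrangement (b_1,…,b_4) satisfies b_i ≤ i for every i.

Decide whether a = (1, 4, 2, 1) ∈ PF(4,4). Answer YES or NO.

YES

Sorted: b = (1, 1, 2, 4).
  b_1=1 ≤ 1
  b_2=1 ≤ 2
  b_3=2 ≤ 3
  b_4=4 ≤ 4
All bounds hold ⇒ YES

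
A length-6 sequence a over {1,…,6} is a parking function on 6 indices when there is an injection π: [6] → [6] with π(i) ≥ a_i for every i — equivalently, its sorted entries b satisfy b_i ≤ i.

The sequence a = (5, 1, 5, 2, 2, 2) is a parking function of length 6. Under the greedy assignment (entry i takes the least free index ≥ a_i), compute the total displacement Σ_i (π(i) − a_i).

4

Σπ = 6·7/2 = 21 (π permutes [6]); Σa = 5+1+5+2+2+2 = 17; disp = 21−17 = 4.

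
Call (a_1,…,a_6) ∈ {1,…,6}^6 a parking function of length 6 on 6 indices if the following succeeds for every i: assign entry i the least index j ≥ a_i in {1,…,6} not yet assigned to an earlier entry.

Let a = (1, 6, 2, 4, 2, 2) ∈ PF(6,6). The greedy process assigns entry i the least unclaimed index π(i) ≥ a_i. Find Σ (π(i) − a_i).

Σπ = 6·7/2 = 21 (π permutes [6]); Σa = 1+6+2+4+2+2 = 17; disp = 21−17 = 4.

4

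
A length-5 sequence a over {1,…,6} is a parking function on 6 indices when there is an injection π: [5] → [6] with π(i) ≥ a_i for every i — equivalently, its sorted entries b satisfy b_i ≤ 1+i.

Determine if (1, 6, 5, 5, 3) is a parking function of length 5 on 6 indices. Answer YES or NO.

Rearranged: b = (1, 3, 5, 5, 6).
  b_1=1 ≤ 2
  b_2=3 ≤ 3
  b_3=5 > 4
  fails at i=3 ⇒ NO

NO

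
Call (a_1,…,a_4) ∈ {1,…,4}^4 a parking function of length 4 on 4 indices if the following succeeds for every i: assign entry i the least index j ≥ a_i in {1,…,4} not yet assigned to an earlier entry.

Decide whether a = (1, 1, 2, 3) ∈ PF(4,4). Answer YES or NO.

YES

Order a: b = (1, 1, 2, 3).
  b_1=1 ≤ 1
  b_2=1 ≤ 2
  b_3=2 ≤ 3
  b_4=3 ≤ 4
All bounds hold ⇒ YES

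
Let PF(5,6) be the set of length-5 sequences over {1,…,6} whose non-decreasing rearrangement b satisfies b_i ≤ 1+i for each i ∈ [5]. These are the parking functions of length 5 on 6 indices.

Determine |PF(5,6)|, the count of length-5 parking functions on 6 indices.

|PF(5,6)| = (7−5)·7^(5−1) = 2·2401 = 4802
E.g. (4,2,5,2,4) → sorted (2,2,4,4,5): b_i ≤ 1+i ∀i, a PF.

4802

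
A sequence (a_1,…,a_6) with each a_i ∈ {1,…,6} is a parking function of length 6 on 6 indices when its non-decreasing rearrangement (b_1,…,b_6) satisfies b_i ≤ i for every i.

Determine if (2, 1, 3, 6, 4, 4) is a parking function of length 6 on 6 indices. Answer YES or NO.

YES

Order a: b = (1, 2, 3, 4, 4, 6).
  b_1=1 ≤ 1
  b_2=2 ≤ 2
  b_3=3 ≤ 3
  b_4=4 ≤ 4
  b_5=4 ≤ 5
  b_6=6 ≤ 6
All bounds hold ⇒ YES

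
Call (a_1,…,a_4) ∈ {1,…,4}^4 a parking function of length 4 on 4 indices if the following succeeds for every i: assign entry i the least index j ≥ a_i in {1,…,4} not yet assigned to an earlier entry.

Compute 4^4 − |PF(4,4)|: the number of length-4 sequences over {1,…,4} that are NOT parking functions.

131

#PF = (4−4+1)·(4+1)^(4−1) = 1·125 = 125
E.g. (4,3,4,4) → sorted (3,4,4,4): b_1=3>1, not a PF.
Total 256; non-PF = 256−125 = 131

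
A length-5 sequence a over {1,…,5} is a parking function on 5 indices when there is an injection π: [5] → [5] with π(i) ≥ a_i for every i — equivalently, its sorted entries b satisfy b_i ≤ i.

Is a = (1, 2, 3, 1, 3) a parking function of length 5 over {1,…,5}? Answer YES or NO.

Sorted: b = (1, 1, 2, 3, 3).
  b_1=1 ≤ 1
  b_2=1 ≤ 2
  b_3=2 ≤ 3
  b_4=3 ≤ 4
  b_5=3 ≤ 5
All bounds hold ⇒ YES

YES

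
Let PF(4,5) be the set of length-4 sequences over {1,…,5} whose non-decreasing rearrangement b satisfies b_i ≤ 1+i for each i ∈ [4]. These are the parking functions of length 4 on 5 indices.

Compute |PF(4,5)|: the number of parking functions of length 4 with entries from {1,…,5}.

#PF = (6−4)·6^(4−1) = 2×216 = 432 (Pollak)
Example (4,3,2,3) → sorted (2,3,3,4): b_i ≤ 1+i ∀i, a PF.

432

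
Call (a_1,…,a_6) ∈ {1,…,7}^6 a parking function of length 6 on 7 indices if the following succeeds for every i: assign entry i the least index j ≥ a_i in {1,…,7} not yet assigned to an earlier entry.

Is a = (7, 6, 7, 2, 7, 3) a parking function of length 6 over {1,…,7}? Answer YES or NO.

Sorted: b = (2, 3, 6, 7, 7, 7).
  b_1=2 ≤ 2
  b_2=3 ≤ 3
  b_3=6 > 4
  fails at i=3 ⇒ NO

NO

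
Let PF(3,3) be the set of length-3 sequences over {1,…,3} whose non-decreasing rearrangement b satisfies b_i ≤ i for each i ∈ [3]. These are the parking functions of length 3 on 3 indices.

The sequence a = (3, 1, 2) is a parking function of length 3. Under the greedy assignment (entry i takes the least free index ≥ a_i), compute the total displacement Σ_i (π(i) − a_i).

Σπ = 6 ({1..3} each once); Σa = 3+1+2 = 6; disp = 6−6 = 0.

0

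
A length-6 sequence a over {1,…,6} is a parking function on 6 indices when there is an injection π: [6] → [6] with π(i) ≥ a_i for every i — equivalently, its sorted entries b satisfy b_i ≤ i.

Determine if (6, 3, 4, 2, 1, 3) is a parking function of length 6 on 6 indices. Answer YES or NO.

YES

Order a: b = (1, 2, 3, 3, 4, 6).
  b_1=1 ≤ 1
  b_2=2 ≤ 2
  b_3=3 ≤ 3
  b_4=3 ≤ 4
  b_5=4 ≤ 5
  b_6=6 ≤ 6
All bounds hold ⇒ YES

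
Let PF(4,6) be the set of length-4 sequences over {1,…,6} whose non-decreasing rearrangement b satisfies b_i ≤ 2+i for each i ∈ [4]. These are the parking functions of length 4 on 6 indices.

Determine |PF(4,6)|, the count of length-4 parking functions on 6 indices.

1029

|PF| = 3·7^3 = 3 · 343 = 1029 (Pollak)
Check (3,4,2,5) → sorted (2,3,4,5): b_i ≤ 2+i ∀i, a PF.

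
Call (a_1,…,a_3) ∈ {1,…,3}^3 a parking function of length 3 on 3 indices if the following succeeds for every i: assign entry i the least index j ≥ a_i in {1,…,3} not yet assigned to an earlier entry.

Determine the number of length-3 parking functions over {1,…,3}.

|PF(3,3)| = (4−3)·4^(3−1) = 1 · 16 = 16 [KW]
One tuple (2,1,3) → sorted (1,2,3): b_i ≤ i ∀i, a PF.

16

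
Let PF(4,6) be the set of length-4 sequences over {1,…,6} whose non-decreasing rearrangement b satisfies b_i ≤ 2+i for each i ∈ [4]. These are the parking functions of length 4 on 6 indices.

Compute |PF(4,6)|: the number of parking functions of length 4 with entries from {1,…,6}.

|PF| = (6−4+1)·(6+1)^(4−1) = 3×343 = 1029 [KW]
E.g. (4,5,1,1) → sorted (1,1,4,5): b_i ≤ 2+i ∀i, a PF.

1029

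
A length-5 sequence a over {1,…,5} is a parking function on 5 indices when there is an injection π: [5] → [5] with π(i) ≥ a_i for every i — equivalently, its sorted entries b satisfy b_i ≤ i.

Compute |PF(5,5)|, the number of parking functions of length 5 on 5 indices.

Count = (5+1−5)·(5+1)^{5−1} = 1 · 1296 = 1296
Check (1,1,3,1,1) → sorted (1,1,1,1,3): b_i ≤ i ∀i, a PF.

1296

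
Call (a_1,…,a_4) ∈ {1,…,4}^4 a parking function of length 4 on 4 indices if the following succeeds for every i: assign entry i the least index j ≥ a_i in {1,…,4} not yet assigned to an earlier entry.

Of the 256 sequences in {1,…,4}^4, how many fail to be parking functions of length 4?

131

|PF(4,4)| = (4+1−4)·(4+1)^{4−1} = 1×125 = 125
E.g. (1,4,4,1) → sorted (1,1,4,4): b_3=4>3, not a PF.
So 256 − 125 = 131 fail.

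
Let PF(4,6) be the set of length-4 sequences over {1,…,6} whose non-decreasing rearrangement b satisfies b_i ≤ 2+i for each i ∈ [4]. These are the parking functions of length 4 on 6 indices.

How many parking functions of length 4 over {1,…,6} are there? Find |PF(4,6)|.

1029

Count = (7−4)·7^(4−1) = 3 · 343 = 1029 (Pollak)
Check (6,5,2,3) → sorted (2,3,5,6): b_i ≤ 2+i ∀i, a PF.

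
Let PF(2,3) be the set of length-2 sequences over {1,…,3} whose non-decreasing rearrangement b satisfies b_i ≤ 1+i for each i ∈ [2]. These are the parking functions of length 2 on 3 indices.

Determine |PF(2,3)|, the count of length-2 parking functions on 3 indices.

8

|PF(2,3)| = 2·4^1 = 2·4 = 8
Check (1,2) → sorted (1,2): b_i ≤ 1+i ∀i, a PF.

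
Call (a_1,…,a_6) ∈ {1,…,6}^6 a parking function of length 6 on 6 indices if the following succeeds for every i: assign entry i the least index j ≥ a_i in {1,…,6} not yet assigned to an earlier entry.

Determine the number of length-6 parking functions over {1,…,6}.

|PF(6,6)| = (6−6+1)·(6+1)^(6−1) = 1×16807 = 16807 [KW]
Example (4,5,2,1,3,2) → sorted (1,2,2,3,4,5): b_i ≤ i ∀i, a PF.

16807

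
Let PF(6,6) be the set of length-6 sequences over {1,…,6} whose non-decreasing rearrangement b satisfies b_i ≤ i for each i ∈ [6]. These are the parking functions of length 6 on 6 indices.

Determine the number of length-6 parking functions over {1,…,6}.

16807

|PF(6,6)| = 1·7^5 = 1×16807 = 16807
Example (2,3,3,4,1,5) → sorted (1,2,3,3,4,5): b_i ≤ i ∀i, a PF.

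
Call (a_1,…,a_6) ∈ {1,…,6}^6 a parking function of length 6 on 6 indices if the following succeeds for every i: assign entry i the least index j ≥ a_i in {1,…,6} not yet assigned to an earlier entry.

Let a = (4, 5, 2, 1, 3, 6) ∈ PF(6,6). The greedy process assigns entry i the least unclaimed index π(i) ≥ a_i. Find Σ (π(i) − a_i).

0

Σπ(i) = 1+…+6 = 21; Σa = 4+5+2+1+3+6 = 21; disp = 21−21 = 0.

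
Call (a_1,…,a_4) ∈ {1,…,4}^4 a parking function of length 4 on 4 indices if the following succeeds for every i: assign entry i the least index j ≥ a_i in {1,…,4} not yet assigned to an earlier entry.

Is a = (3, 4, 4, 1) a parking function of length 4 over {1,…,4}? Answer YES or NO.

NO

Rearranged: b = (1, 3, 4, 4).
  b_1=1 ≤ 1
  b_2=3 > 2
  fails at i=2 ⇒ NO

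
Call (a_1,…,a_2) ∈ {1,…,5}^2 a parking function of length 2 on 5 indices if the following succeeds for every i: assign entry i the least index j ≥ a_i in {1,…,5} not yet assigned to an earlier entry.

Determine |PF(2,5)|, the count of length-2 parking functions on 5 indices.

Count = (5−2+1)·(5+1)^(2−1) = 4×6 = 24 [KW]
One tuple (4,5) → sorted (4,5): b_i ≤ 3+i ∀i, a PF.

24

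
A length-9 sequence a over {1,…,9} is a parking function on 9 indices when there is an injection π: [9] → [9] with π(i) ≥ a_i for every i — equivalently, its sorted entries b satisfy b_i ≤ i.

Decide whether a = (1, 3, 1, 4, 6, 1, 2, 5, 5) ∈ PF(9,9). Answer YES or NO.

YES

Rearranged: b = (1, 1, 1, 2, 3, 4, 5, 5, 6).
  b_1=1 ≤ 1
  b_2=1 ≤ 2
  b_3=1 ≤ 3
  b_4=2 ≤ 4
  b_5=3 ≤ 5
  b_6=4 ≤ 6
  b_7=5 ≤ 7
  b_8=5 ≤ 8
  b_9=6 ≤ 9
All bounds hold ⇒ YES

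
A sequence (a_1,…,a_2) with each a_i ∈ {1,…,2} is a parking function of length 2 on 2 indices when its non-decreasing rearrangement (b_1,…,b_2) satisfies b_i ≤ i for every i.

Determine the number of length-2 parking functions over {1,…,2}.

|PF| = (3−2)·3^(2−1) = 1×3 = 3 (Pollak)
Example (2,1) → sorted (1,2): b_i ≤ i ∀i, a PF.

3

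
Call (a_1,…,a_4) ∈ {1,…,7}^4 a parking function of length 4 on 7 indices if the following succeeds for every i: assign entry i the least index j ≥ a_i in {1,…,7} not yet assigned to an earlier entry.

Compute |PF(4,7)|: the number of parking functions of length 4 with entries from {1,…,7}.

#PF = (7+1−4)·(7+1)^{4−1} = 4·512 = 2048
Check (7,4,4,4) → sorted (4,4,4,7): b_i ≤ 3+i ∀i, a PF.

2048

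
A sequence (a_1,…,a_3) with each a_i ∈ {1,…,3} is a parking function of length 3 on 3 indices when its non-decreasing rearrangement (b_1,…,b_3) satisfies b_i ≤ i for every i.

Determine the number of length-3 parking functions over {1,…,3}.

16

|PF(3,3)| = 1·4^2 = 1 · 16 = 16 [KW]
Check (2,3,1) → sorted (1,2,3): b_i ≤ i ∀i, a PF.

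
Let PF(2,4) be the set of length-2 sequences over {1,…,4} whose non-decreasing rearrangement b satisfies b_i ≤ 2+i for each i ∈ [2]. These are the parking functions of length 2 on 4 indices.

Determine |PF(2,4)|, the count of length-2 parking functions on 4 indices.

|PF| = (5−2)·5^(2−1) = 3·5 = 15
E.g. (1,2) → sorted (1,2): b_i ≤ 2+i ∀i, a PF.

15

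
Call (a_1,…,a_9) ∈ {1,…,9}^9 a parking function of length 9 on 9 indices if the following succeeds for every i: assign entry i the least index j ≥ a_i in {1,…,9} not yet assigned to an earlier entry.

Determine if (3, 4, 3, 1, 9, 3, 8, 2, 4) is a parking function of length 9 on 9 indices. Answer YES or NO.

YES

Rearranged: b = (1, 2, 3, 3, 3, 4, 4, 8, 9).
  b_1=1 ≤ 1
  b_2=2 ≤ 2
  b_3=3 ≤ 3
  b_4=3 ≤ 4
  b_5=3 ≤ 5
  b_6=4 ≤ 6
  b_7=4 ≤ 7
  b_8=8 ≤ 8
  b_9=9 ≤ 9
All bounds hold ⇒ YES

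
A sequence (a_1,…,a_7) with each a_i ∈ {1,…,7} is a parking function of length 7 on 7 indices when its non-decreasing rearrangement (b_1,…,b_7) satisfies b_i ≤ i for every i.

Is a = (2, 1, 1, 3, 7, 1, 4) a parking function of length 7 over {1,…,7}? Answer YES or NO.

Rearranged: b = (1, 1, 1, 2, 3, 4, 7).
  b_1=1 ≤ 1
  b_2=1 ≤ 2
  b_3=1 ≤ 3
  b_4=2 ≤ 4
  b_5=3 ≤ 5
  b_6=4 ≤ 6
  b_7=7 ≤ 7
All bounds hold ⇒ YES

YES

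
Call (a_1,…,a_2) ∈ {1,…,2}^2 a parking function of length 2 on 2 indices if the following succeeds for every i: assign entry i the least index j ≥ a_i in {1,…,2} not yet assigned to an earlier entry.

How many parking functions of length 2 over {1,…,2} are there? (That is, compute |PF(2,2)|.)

3

#PF = 1·3^1 = 1·3 = 3 (Konheim–Weiss)
Example (2,1) → sorted (1,2): b_i ≤ i ∀i, a PF.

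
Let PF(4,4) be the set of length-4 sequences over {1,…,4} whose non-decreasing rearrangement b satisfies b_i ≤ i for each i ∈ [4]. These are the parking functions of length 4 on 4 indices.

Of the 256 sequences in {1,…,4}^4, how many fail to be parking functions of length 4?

131

#PF = (5−4)·5^(4−1) = 1 · 125 = 125 [KW]
Check (1,3,4,3) → sorted (1,3,3,4): b_2=3>2, not a PF.
So 256 − 125 = 131 fail.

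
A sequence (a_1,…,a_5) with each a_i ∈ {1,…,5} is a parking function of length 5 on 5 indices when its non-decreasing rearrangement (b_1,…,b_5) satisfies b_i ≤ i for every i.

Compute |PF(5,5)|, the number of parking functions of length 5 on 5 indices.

1296

#PF = (5+1−5)·(5+1)^{5−1} = 1·1296 = 1296 [KW]
Check (3,4,1,2,3) → sorted (1,2,3,3,4): b_i ≤ i ∀i, a PF.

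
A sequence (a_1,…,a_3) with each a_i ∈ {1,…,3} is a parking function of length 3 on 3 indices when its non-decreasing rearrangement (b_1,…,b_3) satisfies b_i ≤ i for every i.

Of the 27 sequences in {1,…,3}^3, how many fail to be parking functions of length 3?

#PF = (3−3+1)·(3+1)^(3−1) = 1·16 = 16 (Konheim–Weiss)
Example (2,3,3) → sorted (2,3,3): b_1=2>1, not a PF.
Total 27; non-PF = 27−16 = 11

11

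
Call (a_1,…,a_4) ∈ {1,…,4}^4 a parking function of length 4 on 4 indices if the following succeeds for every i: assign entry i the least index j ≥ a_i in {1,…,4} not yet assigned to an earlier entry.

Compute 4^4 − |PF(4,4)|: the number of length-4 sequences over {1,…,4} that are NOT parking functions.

#PF = (4−4+1)·(4+1)^(4−1) = 1 · 125 = 125
Example (4,3,4,3) → sorted (3,3,4,4): b_1=3>1, not a PF.
So 256 − 125 = 131 fail.

131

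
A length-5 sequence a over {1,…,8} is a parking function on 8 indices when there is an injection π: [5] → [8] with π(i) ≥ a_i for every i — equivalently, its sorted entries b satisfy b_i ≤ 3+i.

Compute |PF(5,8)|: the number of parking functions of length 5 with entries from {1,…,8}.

|PF(5,8)| = (8+1−5)·(8+1)^{5−1} = 4·6561 = 26244 (Konheim–Weiss)
Example (4,2,2,7,3) → sorted (2,2,3,4,7): b_i ≤ 3+i ∀i, a PF.

26244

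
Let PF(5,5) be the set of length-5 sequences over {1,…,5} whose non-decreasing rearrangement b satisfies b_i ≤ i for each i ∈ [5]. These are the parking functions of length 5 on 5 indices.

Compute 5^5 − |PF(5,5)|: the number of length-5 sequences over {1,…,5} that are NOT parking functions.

1829

Count = (6−5)·6^(5−1) = 1·1296 = 1296
Example (4,5,4,1,2) → sorted (1,2,4,4,5): b_3=4>3, not a PF.
So 3125 − 1296 = 1829 fail.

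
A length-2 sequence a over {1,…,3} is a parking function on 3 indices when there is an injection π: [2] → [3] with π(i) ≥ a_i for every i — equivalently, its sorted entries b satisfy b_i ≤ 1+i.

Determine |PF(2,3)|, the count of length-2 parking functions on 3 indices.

8

|PF(2,3)| = (3−2+1)·(3+1)^(2−1) = 2·4 = 8 (Konheim–Weiss)
Example (1,3) → sorted (1,3): b_i ≤ 1+i ∀i, a PF.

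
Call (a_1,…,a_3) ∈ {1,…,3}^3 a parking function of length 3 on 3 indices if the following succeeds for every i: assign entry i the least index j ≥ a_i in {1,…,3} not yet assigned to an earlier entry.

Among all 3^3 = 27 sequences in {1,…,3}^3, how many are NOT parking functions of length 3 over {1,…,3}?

#PF = (3−3+1)·(3+1)^(3−1) = 1·16 = 16 (Pollak)
Check (2,3,3) → sorted (2,3,3): b_1=2>1, not a PF.
Total 27; non-PF = 27−16 = 11

11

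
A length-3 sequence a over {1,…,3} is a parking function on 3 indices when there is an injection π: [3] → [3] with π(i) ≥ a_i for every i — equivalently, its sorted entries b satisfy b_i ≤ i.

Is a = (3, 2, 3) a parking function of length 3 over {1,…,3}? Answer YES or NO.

Sorted: b = (2, 3, 3).
  b_1=2 > 1
  fails at i=1 ⇒ NO

NO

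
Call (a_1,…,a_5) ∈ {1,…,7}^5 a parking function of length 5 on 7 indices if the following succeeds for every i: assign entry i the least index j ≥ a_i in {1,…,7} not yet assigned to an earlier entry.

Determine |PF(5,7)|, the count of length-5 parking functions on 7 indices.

Count = (7+1−5)·(7+1)^{5−1} = 3 · 4096 = 12288 [KW]
One tuple (3,1,2,3,6) → sorted (1,2,3,3,6): b_i ≤ 2+i ∀i, a PF.

12288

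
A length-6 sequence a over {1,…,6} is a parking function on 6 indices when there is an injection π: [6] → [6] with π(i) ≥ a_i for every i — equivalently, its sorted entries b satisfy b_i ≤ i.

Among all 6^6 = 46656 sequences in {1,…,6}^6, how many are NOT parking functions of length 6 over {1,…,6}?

29849

|PF| = 1·7^5 = 1 · 16807 = 16807 (Konheim–Weiss)
E.g. (1,5,5,6,6,4) → sorted (1,4,5,5,6,6): b_2=4>2, not a PF.
6^6 − 16807 = 46656 − 16807 = 29849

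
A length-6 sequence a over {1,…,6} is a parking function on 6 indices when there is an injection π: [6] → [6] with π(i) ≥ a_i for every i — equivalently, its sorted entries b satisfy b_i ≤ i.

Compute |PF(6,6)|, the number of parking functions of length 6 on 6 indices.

#PF = 1·7^5 = 1 · 16807 = 16807 (Pollak)
Example (2,1,5,3,4,2) → sorted (1,2,2,3,4,5): b_i ≤ i ∀i, a PF.

16807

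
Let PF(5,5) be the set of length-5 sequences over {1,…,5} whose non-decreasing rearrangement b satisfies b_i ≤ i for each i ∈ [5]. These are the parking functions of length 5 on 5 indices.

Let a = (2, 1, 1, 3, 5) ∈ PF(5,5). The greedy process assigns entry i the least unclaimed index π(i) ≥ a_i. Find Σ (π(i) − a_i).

3

Σπ = 5·6/2 = 15 (π permutes [5]); Σa = 2+1+1+3+5 = 12; disp = 15−12 = 3.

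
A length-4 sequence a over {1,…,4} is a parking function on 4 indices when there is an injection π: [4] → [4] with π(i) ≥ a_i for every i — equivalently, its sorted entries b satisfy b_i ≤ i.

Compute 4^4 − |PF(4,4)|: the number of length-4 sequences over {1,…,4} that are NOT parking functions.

#PF = 1·5^3 = 1·125 = 125 [KW]
One tuple (4,4,3,4) → sorted (3,4,4,4): b_1=3>1, not a PF.
Total 256; non-PF = 256−125 = 131

131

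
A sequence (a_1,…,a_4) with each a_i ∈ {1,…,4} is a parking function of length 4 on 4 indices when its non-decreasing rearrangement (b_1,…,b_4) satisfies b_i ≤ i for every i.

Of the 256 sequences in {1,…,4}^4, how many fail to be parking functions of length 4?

131

|PF(4,4)| = (5−4)·5^(4−1) = 1×125 = 125 (Pollak)
Check (2,4,4,4) → sorted (2,4,4,4): b_1=2>1, not a PF.
So 256 − 125 = 131 fail.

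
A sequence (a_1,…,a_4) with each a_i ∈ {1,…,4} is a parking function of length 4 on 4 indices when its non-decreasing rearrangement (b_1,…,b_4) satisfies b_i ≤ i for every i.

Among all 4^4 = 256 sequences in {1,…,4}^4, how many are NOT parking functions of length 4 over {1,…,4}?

131

#PF = (4+1−4)·(4+1)^{4−1} = 1×125 = 125 (Pollak)
Check (4,4,4,4) → sorted (4,4,4,4): b_1=4>1, not a PF.
Total 256; non-PF = 256−125 = 131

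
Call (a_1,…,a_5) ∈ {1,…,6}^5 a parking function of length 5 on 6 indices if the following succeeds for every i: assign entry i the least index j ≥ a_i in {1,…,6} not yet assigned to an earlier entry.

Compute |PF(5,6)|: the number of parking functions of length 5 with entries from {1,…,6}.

#PF = (7−5)·7^(5−1) = 2×2401 = 4802 (Konheim–Weiss)
Check (6,3,1,2,2) → sorted (1,2,2,3,6): b_i ≤ 1+i ∀i, a PF.

4802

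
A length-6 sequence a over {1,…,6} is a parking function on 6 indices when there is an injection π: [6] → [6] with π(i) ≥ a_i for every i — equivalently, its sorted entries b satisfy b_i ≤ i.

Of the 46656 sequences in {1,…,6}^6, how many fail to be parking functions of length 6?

|PF| = (6−6+1)·(6+1)^(6−1) = 1·16807 = 16807
E.g. (5,5,1,6,4,6) → sorted (1,4,5,5,6,6): b_2=4>2, not a PF.
So 46656 − 16807 = 29849 fail.

29849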